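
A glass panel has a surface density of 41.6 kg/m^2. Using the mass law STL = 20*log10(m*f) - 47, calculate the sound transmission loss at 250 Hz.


Mass law: STL = 20 * log10(m * f) - 47
  m * f = 41.6 * 250 = 10400
  log10(10400) = 4.01703
  STL = 20 * 4.01703 - 47 = 80.3406 - 47 = 33.3 dB

33.3 dB


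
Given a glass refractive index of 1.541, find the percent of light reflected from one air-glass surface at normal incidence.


Fresnel reflectance at normal incidence:
  R = ((n - 1)/(n + 1))^2
  (n - 1)/(n + 1) = (1.541 - 1)/(1.541 + 1) = 0.212908
  R = 0.212908^2 = 0.0453298
  R(%) = 0.0453298 * 100 = 4.533%

4.533%


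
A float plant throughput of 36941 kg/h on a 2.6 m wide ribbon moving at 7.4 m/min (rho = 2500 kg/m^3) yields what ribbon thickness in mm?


Ribbon cross-section from mass balance:
  Volume rate = throughput / density = 36941 / 2500 = 14.7764 m^3/h
  thickness = volume rate / (speed * 60 * width), i.e.
  thickness = throughput / (60 * speed * width * density) * 1000
  thickness = 36941 / (60 * 7.4 * 2.6 * 2500) * 1000 = 12.8 mm

12.8 mm


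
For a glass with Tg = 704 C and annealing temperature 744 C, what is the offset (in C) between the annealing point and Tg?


Offset = T_anneal - Tg:
  offset = 744 - 704 = 40 C

40 C


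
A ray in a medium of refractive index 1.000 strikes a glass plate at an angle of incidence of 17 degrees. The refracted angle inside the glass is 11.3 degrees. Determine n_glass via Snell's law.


Apply Snell's law: n1 * sin(theta1) = n2 * sin(theta2)
  n2 = n1 * sin(theta1) / sin(theta2)
  sin(17) = 0.292372
  sin(11.3) = 0.195946
  n2 = 1.000 * 0.292372 / 0.195946 = 1.4921

1.4921


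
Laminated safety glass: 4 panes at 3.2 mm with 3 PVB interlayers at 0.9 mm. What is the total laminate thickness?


Total thickness = glass contribution + PVB contribution
  Glass: 4 * 3.2 = 12.8 mm
  PVB: 3 * 0.9 = 2.7 mm
  Total = 12.8 + 2.7 = 15.5 mm

15.5 mm


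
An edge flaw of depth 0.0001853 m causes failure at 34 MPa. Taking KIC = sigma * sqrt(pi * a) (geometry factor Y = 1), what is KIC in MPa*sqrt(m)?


Fracture toughness: KIC = sigma * sqrt(pi * a)
  pi * a = pi * 0.0001853 = 0.000582137
  sqrt(pi * a) = 0.024128
  KIC = 34 * 0.024128 = 0.82 MPa*sqrt(m)

0.82 MPa*sqrt(m)


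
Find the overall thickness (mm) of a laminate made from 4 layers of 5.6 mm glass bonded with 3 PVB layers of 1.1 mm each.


Total thickness = glass contribution + PVB contribution
  Glass: 4 * 5.6 = 22.4 mm
  PVB: 3 * 1.1 = 3.3 mm
  Total = 22.4 + 3.3 = 25.7 mm

25.7 mm


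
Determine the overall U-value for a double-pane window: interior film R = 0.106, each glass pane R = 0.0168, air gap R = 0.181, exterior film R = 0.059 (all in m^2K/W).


Total thermal resistance (series):
  R_total = R_in + R_glass + R_air + R_glass + R_out
  R_total = 0.106 + 0.0168 + 0.181 + 0.0168 + 0.059 = 0.3796 m^2K/W
U-value = 1 / R_total = 1 / 0.3796 = 2.634 W/m^2K

2.634 W/m^2K


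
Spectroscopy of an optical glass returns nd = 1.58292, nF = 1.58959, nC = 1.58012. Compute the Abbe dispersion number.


Abbe number formula: Vd = (nd - 1) / (nF - nC)
  nd - 1 = 1.58292 - 1 = 0.58292
  nF - nC = 1.58959 - 1.58012 = 0.00947
  Vd = 0.58292 / 0.00947 = 61.55

61.55


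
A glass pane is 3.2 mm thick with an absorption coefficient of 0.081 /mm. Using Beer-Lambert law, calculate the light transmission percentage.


Beer-Lambert law: T = exp(-alpha * thickness)
  exponent = -0.081 * 3.2 = -0.2592
  T = exp(-0.2592) = 0.7717
  Percentage = 0.7717 * 100 = 77.17%

77.17%


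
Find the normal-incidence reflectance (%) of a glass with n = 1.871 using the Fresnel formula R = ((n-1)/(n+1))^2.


Fresnel reflectance at normal incidence:
  R = ((n - 1)/(n + 1))^2
  (n - 1)/(n + 1) = (1.871 - 1)/(1.871 + 1) = 0.303379
  R = 0.303379^2 = 0.0920388
  R(%) = 0.0920388 * 100 = 9.204%

9.204%


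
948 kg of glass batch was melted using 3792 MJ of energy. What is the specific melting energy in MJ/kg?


Rearrange E = m * s for s:
  s = E / m
  s = 3792 / 948 = 4.0 MJ/kg

4.0 MJ/kg


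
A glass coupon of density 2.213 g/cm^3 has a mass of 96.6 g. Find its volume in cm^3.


Rearrange rho = m / V:
  V = m / rho
  V = 96.6 / 2.213 = 43.651 cm^3

43.651 cm^3


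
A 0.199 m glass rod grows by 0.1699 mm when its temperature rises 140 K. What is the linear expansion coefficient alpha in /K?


Rearrange dL = alpha * L0 * dT for alpha:
  alpha = dL / (L0 * dT)
  alpha = (0.1699 / 1000) / (0.199 * 140) = 0.000006098 /K = 6.098 x 10^-6 /K

6.098 x 10^-6 /K


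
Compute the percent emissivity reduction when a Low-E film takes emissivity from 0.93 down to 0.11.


Percentage reduction = (1 - coated/uncoated) * 100
  Ratio = 0.11 / 0.93 = 0.1183
  Reduction = (1 - 0.1183) * 100 = 88.2%

88.2%


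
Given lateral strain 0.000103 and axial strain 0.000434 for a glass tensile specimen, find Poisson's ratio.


Poisson's ratio: nu = lateral strain / axial strain
  nu = 0.000103 / 0.000434 = 0.2373

0.2373


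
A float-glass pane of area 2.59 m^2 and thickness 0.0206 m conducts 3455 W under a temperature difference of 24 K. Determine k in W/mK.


Fourier's law rearranged: k = Q * t / (A * dT)
  Numerator = 3455 * 0.0206 = 71.173
  Denominator = 2.59 * 24 = 62.16
  k = 71.173 / 62.16 = 1.145 W/mK

1.145 W/mK


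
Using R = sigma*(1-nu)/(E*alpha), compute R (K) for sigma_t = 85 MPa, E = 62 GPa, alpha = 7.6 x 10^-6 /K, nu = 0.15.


Thermal shock resistance: R = sigma * (1 - nu) / (E * alpha)
  Numerator = 85 * (1 - 0.15) = 72.25
  Denominator = 62 * 1000 * (7.6 x 10^-6) = 0.4712
  R = 72.25 / 0.4712 = 153.3 K

153.3 K


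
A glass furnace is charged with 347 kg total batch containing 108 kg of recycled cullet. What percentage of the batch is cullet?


Cullet ratio = (cullet mass / total batch mass) * 100
  Ratio = 108 / 347 * 100 = 31.12%

31.12%


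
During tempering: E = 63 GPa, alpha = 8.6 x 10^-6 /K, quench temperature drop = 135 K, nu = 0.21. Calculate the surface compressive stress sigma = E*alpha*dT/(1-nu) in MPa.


Tempering stress: sigma = E * alpha * dT / (1 - nu)
  E (MPa) = 63 * 1000 = 63000
  Numerator = 63000 * (8.6 x 10^-6) * 135 = 73.143
  Denominator = 1 - 0.21 = 0.79
  sigma = 73.143 / 0.79 = 92.6 MPa

92.6 MPa


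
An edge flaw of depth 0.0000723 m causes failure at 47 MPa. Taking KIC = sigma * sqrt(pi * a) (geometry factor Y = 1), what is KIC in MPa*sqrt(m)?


Fracture toughness: KIC = sigma * sqrt(pi * a)
  pi * a = pi * 0.0000723 = 0.000227137
  sqrt(pi * a) = 0.015071
  KIC = 47 * 0.015071 = 0.708 MPa*sqrt(m)

0.708 MPa*sqrt(m)


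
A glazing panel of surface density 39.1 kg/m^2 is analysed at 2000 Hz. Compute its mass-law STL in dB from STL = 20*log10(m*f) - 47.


Mass law: STL = 20 * log10(m * f) - 47
  m * f = 39.1 * 2000 = 78200
  log10(78200) = 4.89321
  STL = 20 * 4.89321 - 47 = 97.8642 - 47 = 50.9 dB

50.9 dB


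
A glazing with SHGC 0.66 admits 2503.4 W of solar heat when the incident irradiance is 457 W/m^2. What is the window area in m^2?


Rearrange Q = Area * SHGC * Irradiance:
  Area = Q / (SHGC * Irradiance)
  Area = 2503.4 / (0.66 * 457) = 8.3 m^2

8.3 m^2


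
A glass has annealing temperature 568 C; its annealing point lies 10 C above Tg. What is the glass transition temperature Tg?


Rearrange T_anneal = Tg + offset for Tg:
  Tg = T_anneal - offset = 568 - 10 = 558 C

558 C


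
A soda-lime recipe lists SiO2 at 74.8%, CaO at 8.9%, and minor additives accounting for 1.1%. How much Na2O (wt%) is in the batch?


Pieces sum to 100%:
  Na2O = 100 - (SiO2 + CaO + others)
  Na2O = 100 - (74.8 + 8.9 + 1.1) = 15.2%

15.2%


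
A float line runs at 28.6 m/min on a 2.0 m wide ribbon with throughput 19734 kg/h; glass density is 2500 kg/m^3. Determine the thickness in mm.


Ribbon cross-section from mass balance:
  Volume rate = throughput / density = 19734 / 2500 = 7.8936 m^3/h
  thickness = volume rate / (speed * 60 * width), i.e.
  thickness = throughput / (60 * speed * width * density) * 1000
  thickness = 19734 / (60 * 28.6 * 2.0 * 2500) * 1000 = 2.3 mm

2.3 mm


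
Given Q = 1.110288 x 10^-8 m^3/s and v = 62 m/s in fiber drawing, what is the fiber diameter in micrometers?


Cross-sectional area from continuity:
  A = Q / v = 1.110288 x 10^-8 / 62 = 1.790787 x 10^-10 m^2
Diameter from circular cross-section:
  d = sqrt(4A / pi) * 10^6 (m -> um)
  d = sqrt(4 * 1.790787 x 10^-10 / pi) * 10^6 = 15.1 um

15.1 um


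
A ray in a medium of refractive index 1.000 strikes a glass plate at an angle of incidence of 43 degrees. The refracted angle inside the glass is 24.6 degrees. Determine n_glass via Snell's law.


Apply Snell's law: n1 * sin(theta1) = n2 * sin(theta2)
  n2 = n1 * sin(theta1) / sin(theta2)
  sin(43) = 0.681998
  sin(24.6) = 0.416281
  n2 = 1.000 * 0.681998 / 0.416281 = 1.6383

1.6383


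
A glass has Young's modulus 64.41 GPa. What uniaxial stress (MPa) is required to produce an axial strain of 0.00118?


Rearrange E = sigma / epsilon:
  sigma = E * epsilon
  E (MPa) = 64.41 * 1000 = 64410
  sigma = 64410 * 0.00118 = 76.0 MPa

76.0 MPa


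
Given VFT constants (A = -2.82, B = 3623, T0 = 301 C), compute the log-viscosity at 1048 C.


VFT equation: log(eta) = A + B / (T - T0)
  T - T0 = 1048 - 301 = 747
  B / (T - T0) = 3623 / 747 = 4.85
  log(eta) = -2.82 + 4.85 = 2.03

2.03


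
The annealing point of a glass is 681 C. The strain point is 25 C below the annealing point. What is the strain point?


Strain point = annealing point - difference:
  T_strain = 681 - 25 = 656 C

656 C


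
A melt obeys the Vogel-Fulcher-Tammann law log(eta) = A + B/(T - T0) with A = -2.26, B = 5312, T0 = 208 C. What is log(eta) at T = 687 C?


VFT equation: log(eta) = A + B / (T - T0)
  T - T0 = 687 - 208 = 479
  B / (T - T0) = 5312 / 479 = 11.09
  log(eta) = -2.26 + 11.09 = 8.83

8.83


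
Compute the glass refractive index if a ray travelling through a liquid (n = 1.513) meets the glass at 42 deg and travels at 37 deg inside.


Apply Snell's law: n1 * sin(theta1) = n2 * sin(theta2)
  n2 = n1 * sin(theta1) / sin(theta2)
  sin(42) = 0.669131
  sin(37) = 0.601815
  n2 = 1.513 * 0.669131 / 0.601815 = 1.6822

1.6822


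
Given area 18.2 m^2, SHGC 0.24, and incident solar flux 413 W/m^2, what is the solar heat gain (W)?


Solar heat gain: Q = Area * SHGC * Irradiance
  Q = 18.2 * 0.24 * 413 = 1804 W

1804 W


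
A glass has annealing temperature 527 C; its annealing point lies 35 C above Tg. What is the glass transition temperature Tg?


Rearrange T_anneal = Tg + offset for Tg:
  Tg = T_anneal - offset = 527 - 35 = 492 C

492 C


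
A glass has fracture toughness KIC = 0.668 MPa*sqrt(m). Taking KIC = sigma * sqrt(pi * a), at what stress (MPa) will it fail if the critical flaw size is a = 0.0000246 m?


Rearrange KIC = sigma * sqrt(pi * a):
  sigma = KIC / sqrt(pi * a)
  sqrt(pi * 0.0000246) = 0.008791
  sigma = 0.668 / 0.008791 = 75.99 MPa

75.99 MPa


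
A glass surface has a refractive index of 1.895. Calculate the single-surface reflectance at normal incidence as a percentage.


Fresnel reflectance at normal incidence:
  R = ((n - 1)/(n + 1))^2
  (n - 1)/(n + 1) = (1.895 - 1)/(1.895 + 1) = 0.309154
  R = 0.309154^2 = 0.0955762
  R(%) = 0.0955762 * 100 = 9.558%

9.558%


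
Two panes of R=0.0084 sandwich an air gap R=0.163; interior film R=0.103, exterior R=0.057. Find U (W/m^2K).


Total thermal resistance (series):
  R_total = R_in + R_glass + R_air + R_glass + R_out
  R_total = 0.103 + 0.0084 + 0.163 + 0.0084 + 0.057 = 0.3398 m^2K/W
U-value = 1 / R_total = 1 / 0.3398 = 2.943 W/m^2K

2.943 W/m^2K


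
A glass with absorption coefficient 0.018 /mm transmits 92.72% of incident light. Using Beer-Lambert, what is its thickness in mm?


Rearrange T = exp(-alpha * thickness):
  thickness = -ln(T) / alpha
  T = 92.72/100 = 0.9272
  ln(T) = -0.07559
  -ln(T) = 0.07559
  thickness = 0.07559 / 0.018 = 4.2 mm

4.2 mm


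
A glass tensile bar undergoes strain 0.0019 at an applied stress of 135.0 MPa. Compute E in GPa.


Young's modulus: E = stress / strain
  E = 135.0 MPa / 0.0019 = 71052.63 MPa
Convert to GPa: 71052.63 / 1000 = 71.05 GPa

71.05 GPa


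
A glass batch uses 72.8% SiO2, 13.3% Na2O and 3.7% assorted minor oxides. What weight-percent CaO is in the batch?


Pieces sum to 100%:
  CaO = 100 - (SiO2 + Na2O + others)
  CaO = 100 - (72.8 + 13.3 + 3.7) = 10.2%

10.2%


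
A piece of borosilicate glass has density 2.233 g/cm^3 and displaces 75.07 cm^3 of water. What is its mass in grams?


Rearrange rho = m / V:
  m = rho * V
  m = 2.233 * 75.07 = 167.631 g

167.631 g


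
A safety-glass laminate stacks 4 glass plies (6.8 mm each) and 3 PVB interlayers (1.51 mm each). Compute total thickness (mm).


Total thickness = glass contribution + PVB contribution
  Glass: 4 * 6.8 = 27.2 mm
  PVB: 3 * 1.51 = 4.53 mm
  Total = 27.2 + 4.53 = 31.73 mm

31.73 mm


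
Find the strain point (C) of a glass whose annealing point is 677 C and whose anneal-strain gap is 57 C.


Strain point = annealing point - difference:
  T_strain = 677 - 57 = 620 C

620 C


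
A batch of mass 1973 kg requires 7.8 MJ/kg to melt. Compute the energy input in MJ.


Total energy = mass * specific energy
  E = 1973 * 7.8 = 15389.4 MJ

15389.4 MJ


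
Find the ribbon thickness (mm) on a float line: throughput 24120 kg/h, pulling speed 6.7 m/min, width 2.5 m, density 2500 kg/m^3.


Ribbon cross-section from mass balance:
  Volume rate = throughput / density = 24120 / 2500 = 9.648 m^3/h
  thickness = volume rate / (speed * 60 * width), i.e.
  thickness = throughput / (60 * speed * width * density) * 1000
  thickness = 24120 / (60 * 6.7 * 2.5 * 2500) * 1000 = 9.6 mm

9.6 mm


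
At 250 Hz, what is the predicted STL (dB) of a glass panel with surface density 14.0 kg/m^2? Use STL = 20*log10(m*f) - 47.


Mass law: STL = 20 * log10(m * f) - 47
  m * f = 14.0 * 250 = 3500
  log10(3500) = 3.54407
  STL = 20 * 3.54407 - 47 = 70.8814 - 47 = 23.9 dB

23.9 dB


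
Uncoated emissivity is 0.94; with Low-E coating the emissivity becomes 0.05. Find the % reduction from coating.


Percentage reduction = (1 - coated/uncoated) * 100
  Ratio = 0.05 / 0.94 = 0.0532
  Reduction = (1 - 0.0532) * 100 = 94.7%

94.7%


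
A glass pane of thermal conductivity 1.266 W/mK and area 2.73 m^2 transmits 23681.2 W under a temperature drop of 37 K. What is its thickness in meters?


Fourier's law: t = k * A * dT / Q
  t = 1.266 * 2.73 * 37 / 23681.2
  t = 127.87866 / 23681.2 = 0.0054 m

0.0054 m


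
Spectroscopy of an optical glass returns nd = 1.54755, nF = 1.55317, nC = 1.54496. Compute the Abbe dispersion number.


Abbe number formula: Vd = (nd - 1) / (nF - nC)
  nd - 1 = 1.54755 - 1 = 0.54755
  nF - nC = 1.55317 - 1.54496 = 0.00821
  Vd = 0.54755 / 0.00821 = 66.69

66.69


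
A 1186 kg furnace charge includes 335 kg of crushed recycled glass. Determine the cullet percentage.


Cullet ratio = (cullet mass / total batch mass) * 100
  Ratio = 335 / 1186 * 100 = 28.25%

28.25%


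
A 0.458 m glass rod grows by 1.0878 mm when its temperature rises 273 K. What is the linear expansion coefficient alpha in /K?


Rearrange dL = alpha * L0 * dT for alpha:
  alpha = dL / (L0 * dT)
  alpha = (1.0878 / 1000) / (0.458 * 273) = 0.0000087 /K = 8.7 x 10^-6 /K

8.7 x 10^-6 /K


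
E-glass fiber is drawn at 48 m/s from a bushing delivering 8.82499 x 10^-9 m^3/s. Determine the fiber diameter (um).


Cross-sectional area from continuity:
  A = Q / v = 8.82499 x 10^-9 / 48 = 1.83854 x 10^-10 m^2
Diameter from circular cross-section:
  d = sqrt(4A / pi) * 10^6 (m -> um)
  d = sqrt(4 * 1.83854 x 10^-10 / pi) * 10^6 = 15.3 um

15.3 um


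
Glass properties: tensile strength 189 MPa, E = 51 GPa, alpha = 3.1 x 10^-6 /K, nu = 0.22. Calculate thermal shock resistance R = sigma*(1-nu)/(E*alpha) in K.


Thermal shock resistance: R = sigma * (1 - nu) / (E * alpha)
  Numerator = 189 * (1 - 0.22) = 147.42
  Denominator = 51 * 1000 * (3.1 x 10^-6) = 0.1581
  R = 147.42 / 0.1581 = 932.4 K

932.4 K


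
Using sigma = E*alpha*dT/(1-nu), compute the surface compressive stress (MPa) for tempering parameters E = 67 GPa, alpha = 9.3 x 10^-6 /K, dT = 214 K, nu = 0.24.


Tempering stress: sigma = E * alpha * dT / (1 - nu)
  E (MPa) = 67 * 1000 = 67000
  Numerator = 67000 * (9.3 x 10^-6) * 214 = 133.3434
  Denominator = 1 - 0.24 = 0.76
  sigma = 133.3434 / 0.76 = 175.5 MPa

175.5 MPa


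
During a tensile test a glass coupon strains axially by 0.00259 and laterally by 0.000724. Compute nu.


Poisson's ratio: nu = lateral strain / axial strain
  nu = 0.000724 / 0.00259 = 0.2795

0.2795


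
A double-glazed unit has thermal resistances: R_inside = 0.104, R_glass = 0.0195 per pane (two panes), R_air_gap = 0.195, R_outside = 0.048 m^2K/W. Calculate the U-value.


Total thermal resistance (series):
  R_total = R_in + R_glass + R_air + R_glass + R_out
  R_total = 0.104 + 0.0195 + 0.195 + 0.0195 + 0.048 = 0.386 m^2K/W
U-value = 1 / R_total = 1 / 0.386 = 2.591 W/m^2K

2.591 W/m^2K


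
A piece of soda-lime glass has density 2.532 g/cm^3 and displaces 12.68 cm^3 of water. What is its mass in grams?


Rearrange rho = m / V:
  m = rho * V
  m = 2.532 * 12.68 = 32.106 g

32.106 g


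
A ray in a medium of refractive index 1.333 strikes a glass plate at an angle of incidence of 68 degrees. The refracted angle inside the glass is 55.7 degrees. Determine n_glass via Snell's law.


Apply Snell's law: n1 * sin(theta1) = n2 * sin(theta2)
  n2 = n1 * sin(theta1) / sin(theta2)
  sin(68) = 0.927184
  sin(55.7) = 0.826098
  n2 = 1.333 * 0.927184 / 0.826098 = 1.4961

1.4961


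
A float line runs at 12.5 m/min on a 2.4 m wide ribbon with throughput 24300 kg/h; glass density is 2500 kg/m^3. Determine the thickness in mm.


Ribbon cross-section from mass balance:
  Volume rate = throughput / density = 24300 / 2500 = 9.72 m^3/h
  thickness = volume rate / (speed * 60 * width), i.e.
  thickness = throughput / (60 * speed * width * density) * 1000
  thickness = 24300 / (60 * 12.5 * 2.4 * 2500) * 1000 = 5.4 mm

5.4 mm


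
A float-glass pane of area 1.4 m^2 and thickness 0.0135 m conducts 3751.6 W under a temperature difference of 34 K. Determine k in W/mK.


Fourier's law rearranged: k = Q * t / (A * dT)
  Numerator = 3751.6 * 0.0135 = 50.6466
  Denominator = 1.4 * 34 = 47.6
  k = 50.6466 / 47.6 = 1.064 W/mK

1.064 W/mK


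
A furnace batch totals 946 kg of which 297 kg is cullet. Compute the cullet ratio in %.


Cullet ratio = (cullet mass / total batch mass) * 100
  Ratio = 297 / 946 * 100 = 31.4%

31.4%


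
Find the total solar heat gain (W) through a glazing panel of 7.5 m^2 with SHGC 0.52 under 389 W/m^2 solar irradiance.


Solar heat gain: Q = Area * SHGC * Irradiance
  Q = 7.5 * 0.52 * 389 = 1517.1 W

1517.1 W


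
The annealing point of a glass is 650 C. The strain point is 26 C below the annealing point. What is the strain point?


Strain point = annealing point - difference:
  T_strain = 650 - 26 = 624 C

624 C


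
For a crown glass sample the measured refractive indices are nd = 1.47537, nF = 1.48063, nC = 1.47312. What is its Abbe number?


Abbe number formula: Vd = (nd - 1) / (nF - nC)
  nd - 1 = 1.47537 - 1 = 0.47537
  nF - nC = 1.48063 - 1.47312 = 0.00751
  Vd = 0.47537 / 0.00751 = 63.3

63.3


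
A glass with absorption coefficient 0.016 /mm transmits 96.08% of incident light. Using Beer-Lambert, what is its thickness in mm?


Rearrange T = exp(-alpha * thickness):
  thickness = -ln(T) / alpha
  T = 96.08/100 = 0.9608
  ln(T) = -0.03999
  -ln(T) = 0.03999
  thickness = 0.03999 / 0.016 = 2.5 mm

2.5 mm


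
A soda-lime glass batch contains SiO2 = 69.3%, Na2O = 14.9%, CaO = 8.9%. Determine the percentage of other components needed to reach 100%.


Sum the three major oxides:
  SiO2 + Na2O + CaO = 69.3 + 14.9 + 8.9 = 93.1%
Subtract from 100%:
  Others = 100 - 93.1 = 6.9%

6.9%


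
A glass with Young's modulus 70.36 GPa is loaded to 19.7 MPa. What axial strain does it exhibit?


Rearrange E = sigma / epsilon:
  epsilon = sigma / E
  E (MPa) = 70.36 * 1000 = 70360
  epsilon = 19.7 / 70360 = 0.00028

0.00028


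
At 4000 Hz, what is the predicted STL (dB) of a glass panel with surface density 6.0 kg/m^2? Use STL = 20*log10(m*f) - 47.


Mass law: STL = 20 * log10(m * f) - 47
  m * f = 6.0 * 4000 = 24000
  log10(24000) = 4.38021
  STL = 20 * 4.38021 - 47 = 87.6042 - 47 = 40.6 dB

40.6 dB


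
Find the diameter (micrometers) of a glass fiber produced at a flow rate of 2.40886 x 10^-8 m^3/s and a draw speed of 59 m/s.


Cross-sectional area from continuity:
  A = Q / v = 2.40886 x 10^-8 / 59 = 4.082814 x 10^-10 m^2
Diameter from circular cross-section:
  d = sqrt(4A / pi) * 10^6 (m -> um)
  d = sqrt(4 * 4.082814 x 10^-10 / pi) * 10^6 = 22.8 um

22.8 um


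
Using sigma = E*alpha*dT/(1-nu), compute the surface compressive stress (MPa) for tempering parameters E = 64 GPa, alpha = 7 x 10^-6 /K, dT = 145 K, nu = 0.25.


Tempering stress: sigma = E * alpha * dT / (1 - nu)
  E (MPa) = 64 * 1000 = 64000
  Numerator = 64000 * (7 x 10^-6) * 145 = 64.96
  Denominator = 1 - 0.25 = 0.75
  sigma = 64.96 / 0.75 = 86.6 MPa

86.6 MPa


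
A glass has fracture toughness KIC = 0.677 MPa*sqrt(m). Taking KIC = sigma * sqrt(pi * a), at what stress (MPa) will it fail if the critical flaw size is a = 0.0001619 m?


Rearrange KIC = sigma * sqrt(pi * a):
  sigma = KIC / sqrt(pi * a)
  sqrt(pi * 0.0001619) = 0.022553
  sigma = 0.677 / 0.022553 = 30.02 MPa

30.02 MPa


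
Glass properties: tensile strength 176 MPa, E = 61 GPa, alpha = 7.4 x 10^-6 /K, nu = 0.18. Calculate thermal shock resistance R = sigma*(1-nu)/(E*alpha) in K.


Thermal shock resistance: R = sigma * (1 - nu) / (E * alpha)
  Numerator = 176 * (1 - 0.18) = 144.32
  Denominator = 61 * 1000 * (7.4 x 10^-6) = 0.4514
  R = 144.32 / 0.4514 = 319.7 K

319.7 K


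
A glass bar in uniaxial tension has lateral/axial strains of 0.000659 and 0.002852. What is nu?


Poisson's ratio: nu = lateral strain / axial strain
  nu = 0.000659 / 0.002852 = 0.2311

0.2311


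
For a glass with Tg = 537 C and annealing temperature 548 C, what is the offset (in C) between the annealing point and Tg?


Offset = T_anneal - Tg:
  offset = 548 - 537 = 11 C

11 C


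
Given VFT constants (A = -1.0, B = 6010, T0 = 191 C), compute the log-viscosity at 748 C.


VFT equation: log(eta) = A + B / (T - T0)
  T - T0 = 748 - 191 = 557
  B / (T - T0) = 6010 / 557 = 10.79
  log(eta) = -1.0 + 10.79 = 9.79

9.79


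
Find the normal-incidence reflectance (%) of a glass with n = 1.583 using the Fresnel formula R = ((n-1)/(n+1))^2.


Fresnel reflectance at normal incidence:
  R = ((n - 1)/(n + 1))^2
  (n - 1)/(n + 1) = (1.583 - 1)/(1.583 + 1) = 0.225707
  R = 0.225707^2 = 0.0509436
  R(%) = 0.0509436 * 100 = 5.094%

5.094%


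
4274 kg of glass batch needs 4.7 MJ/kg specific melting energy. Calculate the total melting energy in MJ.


Total energy = mass * specific energy
  E = 4274 * 4.7 = 20087.8 MJ

20087.8 MJ


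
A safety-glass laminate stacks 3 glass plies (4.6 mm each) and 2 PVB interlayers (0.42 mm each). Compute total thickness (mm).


Total thickness = glass contribution + PVB contribution
  Glass: 3 * 4.6 = 13.8 mm
  PVB: 2 * 0.42 = 0.84 mm
  Total = 13.8 + 0.84 = 14.64 mm

14.64 mm


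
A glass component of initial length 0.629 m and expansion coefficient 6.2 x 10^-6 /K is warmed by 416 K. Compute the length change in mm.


Thermal expansion formula: dL = alpha * L0 * dT
  dL = (6.2 x 10^-6) * 0.629 * 416 = 0.00162232 m
Convert to mm: 0.00162232 * 1000 = 1.6223 mm

1.6223 mm


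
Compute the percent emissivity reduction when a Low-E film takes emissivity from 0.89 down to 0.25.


Percentage reduction = (1 - coated/uncoated) * 100
  Ratio = 0.25 / 0.89 = 0.2809
  Reduction = (1 - 0.2809) * 100 = 71.9%

71.9%


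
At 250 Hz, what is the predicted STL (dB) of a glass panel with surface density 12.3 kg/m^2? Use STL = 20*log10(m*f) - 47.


Mass law: STL = 20 * log10(m * f) - 47
  m * f = 12.3 * 250 = 3075
  log10(3075) = 3.48785
  STL = 20 * 3.48785 - 47 = 69.757 - 47 = 22.8 dB

22.8 dB


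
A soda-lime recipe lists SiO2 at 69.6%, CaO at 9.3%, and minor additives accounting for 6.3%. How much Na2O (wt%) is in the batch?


Pieces sum to 100%:
  Na2O = 100 - (SiO2 + CaO + others)
  Na2O = 100 - (69.6 + 9.3 + 6.3) = 14.8%

14.8%


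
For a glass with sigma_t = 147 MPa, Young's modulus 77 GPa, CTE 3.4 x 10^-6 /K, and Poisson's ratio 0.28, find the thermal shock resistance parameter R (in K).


Thermal shock resistance: R = sigma * (1 - nu) / (E * alpha)
  Numerator = 147 * (1 - 0.28) = 105.84
  Denominator = 77 * 1000 * (3.4 x 10^-6) = 0.2618
  R = 105.84 / 0.2618 = 404.3 K

404.3 K


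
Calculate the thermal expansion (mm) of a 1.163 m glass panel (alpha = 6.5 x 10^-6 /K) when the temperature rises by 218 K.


Thermal expansion formula: dL = alpha * L0 * dT
  dL = (6.5 x 10^-6) * 1.163 * 218 = 0.00164797 m
Convert to mm: 0.00164797 * 1000 = 1.648 mm

1.648 mm


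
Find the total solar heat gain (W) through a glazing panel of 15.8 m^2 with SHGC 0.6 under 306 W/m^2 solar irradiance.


Solar heat gain: Q = Area * SHGC * Irradiance
  Q = 15.8 * 0.6 * 306 = 2900.9 W

2900.9 W


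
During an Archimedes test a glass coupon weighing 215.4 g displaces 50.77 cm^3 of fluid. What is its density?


Use the definition of density:
  rho = mass / volume
  rho = 215.4 / 50.77 = 4.243 g/cm^3

4.243 g/cm^3


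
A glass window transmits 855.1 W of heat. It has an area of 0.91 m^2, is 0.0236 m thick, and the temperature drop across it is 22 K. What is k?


Fourier's law rearranged: k = Q * t / (A * dT)
  Numerator = 855.1 * 0.0236 = 20.18036
  Denominator = 0.91 * 22 = 20.02
  k = 20.18036 / 20.02 = 1.008 W/mK

1.008 W/mK


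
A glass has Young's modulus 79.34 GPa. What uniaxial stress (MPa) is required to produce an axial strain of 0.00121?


Rearrange E = sigma / epsilon:
  sigma = E * epsilon
  E (MPa) = 79.34 * 1000 = 79340
  sigma = 79340 * 0.00121 = 96.0 MPa

96.0 MPa


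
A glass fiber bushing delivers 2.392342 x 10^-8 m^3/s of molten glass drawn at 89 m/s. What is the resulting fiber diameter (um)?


Cross-sectional area from continuity:
  A = Q / v = 2.392342 x 10^-8 / 89 = 2.688025 x 10^-10 m^2
Diameter from circular cross-section:
  d = sqrt(4A / pi) * 10^6 (m -> um)
  d = sqrt(4 * 2.688025 x 10^-10 / pi) * 10^6 = 18.5 um

18.5 um


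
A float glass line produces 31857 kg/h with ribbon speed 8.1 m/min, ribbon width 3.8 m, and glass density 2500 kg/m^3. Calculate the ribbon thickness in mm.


Ribbon cross-section from mass balance:
  Volume rate = throughput / density = 31857 / 2500 = 12.7428 m^3/h
  thickness = volume rate / (speed * 60 * width), i.e.
  thickness = throughput / (60 * speed * width * density) * 1000
  thickness = 31857 / (60 * 8.1 * 3.8 * 2500) * 1000 = 6.9 mm

6.9 mm


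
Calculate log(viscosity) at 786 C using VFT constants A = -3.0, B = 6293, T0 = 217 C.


VFT equation: log(eta) = A + B / (T - T0)
  T - T0 = 786 - 217 = 569
  B / (T - T0) = 6293 / 569 = 11.06
  log(eta) = -3.0 + 11.06 = 8.06

8.06


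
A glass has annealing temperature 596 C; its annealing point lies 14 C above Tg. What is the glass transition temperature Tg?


Rearrange T_anneal = Tg + offset for Tg:
  Tg = T_anneal - offset = 596 - 14 = 582 C

582 C


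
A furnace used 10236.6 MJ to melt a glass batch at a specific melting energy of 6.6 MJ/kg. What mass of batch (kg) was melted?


Rearrange E = m * s for m:
  m = E / s
  m = 10236.6 / 6.6 = 1551.0 kg

1551.0 kg


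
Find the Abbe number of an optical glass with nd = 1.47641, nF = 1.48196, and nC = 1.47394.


Abbe number formula: Vd = (nd - 1) / (nF - nC)
  nd - 1 = 1.47641 - 1 = 0.47641
  nF - nC = 1.48196 - 1.47394 = 0.00802
  Vd = 0.47641 / 0.00802 = 59.4

59.4


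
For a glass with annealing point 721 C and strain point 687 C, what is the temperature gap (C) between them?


Gap = T_anneal - T_strain:
  gap = 721 - 687 = 34 C

34 C


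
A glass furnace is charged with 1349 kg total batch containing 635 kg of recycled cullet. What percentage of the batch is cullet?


Cullet ratio = (cullet mass / total batch mass) * 100
  Ratio = 635 / 1349 * 100 = 47.07%

47.07%


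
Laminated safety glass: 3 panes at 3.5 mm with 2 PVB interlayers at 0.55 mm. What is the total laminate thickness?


Total thickness = glass contribution + PVB contribution
  Glass: 3 * 3.5 = 10.5 mm
  PVB: 2 * 0.55 = 1.1 mm
  Total = 10.5 + 1.1 = 11.6 mm

11.6 mm


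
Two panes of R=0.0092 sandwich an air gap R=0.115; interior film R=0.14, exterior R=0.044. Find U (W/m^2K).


Total thermal resistance (series):
  R_total = R_in + R_glass + R_air + R_glass + R_out
  R_total = 0.14 + 0.0092 + 0.115 + 0.0092 + 0.044 = 0.3174 m^2K/W
U-value = 1 / R_total = 1 / 0.3174 = 3.151 W/m^2K

3.151 W/m^2K


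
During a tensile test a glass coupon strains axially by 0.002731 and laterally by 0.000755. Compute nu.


Poisson's ratio: nu = lateral strain / axial strain
  nu = 0.000755 / 0.002731 = 0.2765

0.2765


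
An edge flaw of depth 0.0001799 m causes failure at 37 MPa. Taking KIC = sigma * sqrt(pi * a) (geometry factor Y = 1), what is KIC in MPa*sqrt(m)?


Fracture toughness: KIC = sigma * sqrt(pi * a)
  pi * a = pi * 0.0001799 = 0.000565173
  sqrt(pi * a) = 0.023773
  KIC = 37 * 0.023773 = 0.88 MPa*sqrt(m)

0.88 MPa*sqrt(m)


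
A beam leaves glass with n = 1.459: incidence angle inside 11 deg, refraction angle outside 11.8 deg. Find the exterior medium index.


Apply Snell's law: n1 * sin(theta1) = n2 * sin(theta2)
  n2 = n1 * sin(theta1) / sin(theta2)
  sin(11) = 0.190809
  sin(11.8) = 0.204496
  n2 = 1.459 * 0.190809 / 0.204496 = 1.3613

1.3613


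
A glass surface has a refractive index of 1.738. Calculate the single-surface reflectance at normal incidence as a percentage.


Fresnel reflectance at normal incidence:
  R = ((n - 1)/(n + 1))^2
  (n - 1)/(n + 1) = (1.738 - 1)/(1.738 + 1) = 0.26954
  R = 0.26954^2 = 0.0726518
  R(%) = 0.0726518 * 100 = 7.265%

7.265%


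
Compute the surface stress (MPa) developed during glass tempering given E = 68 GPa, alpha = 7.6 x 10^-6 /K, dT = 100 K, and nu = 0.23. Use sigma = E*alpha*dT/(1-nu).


Tempering stress: sigma = E * alpha * dT / (1 - nu)
  E (MPa) = 68 * 1000 = 68000
  Numerator = 68000 * (7.6 x 10^-6) * 100 = 51.68
  Denominator = 1 - 0.23 = 0.77
  sigma = 51.68 / 0.77 = 67.1 MPa

67.1 MPa


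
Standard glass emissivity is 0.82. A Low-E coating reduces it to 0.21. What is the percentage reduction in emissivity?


Percentage reduction = (1 - coated/uncoated) * 100
  Ratio = 0.21 / 0.82 = 0.2561
  Reduction = (1 - 0.2561) * 100 = 74.4%

74.4%


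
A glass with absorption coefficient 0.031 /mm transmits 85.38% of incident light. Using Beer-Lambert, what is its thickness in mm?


Rearrange T = exp(-alpha * thickness):
  thickness = -ln(T) / alpha
  T = 85.38/100 = 0.8538
  ln(T) = -0.15806
  -ln(T) = 0.15806
  thickness = 0.15806 / 0.031 = 5.1 mm

5.1 mm


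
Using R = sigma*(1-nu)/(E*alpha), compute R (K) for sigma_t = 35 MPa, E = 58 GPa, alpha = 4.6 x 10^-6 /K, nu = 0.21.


Thermal shock resistance: R = sigma * (1 - nu) / (E * alpha)
  Numerator = 35 * (1 - 0.21) = 27.65
  Denominator = 58 * 1000 * (4.6 x 10^-6) = 0.2668
  R = 27.65 / 0.2668 = 103.6 K

103.6 K


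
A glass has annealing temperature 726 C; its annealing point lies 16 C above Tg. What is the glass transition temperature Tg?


Rearrange T_anneal = Tg + offset for Tg:
  Tg = T_anneal - offset = 726 - 16 = 710 C

710 C


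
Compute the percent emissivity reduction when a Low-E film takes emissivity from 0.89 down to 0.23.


Percentage reduction = (1 - coated/uncoated) * 100
  Ratio = 0.23 / 0.89 = 0.2584
  Reduction = (1 - 0.2584) * 100 = 74.2%

74.2%


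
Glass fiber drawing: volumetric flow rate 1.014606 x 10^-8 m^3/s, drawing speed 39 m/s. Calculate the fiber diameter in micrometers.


Cross-sectional area from continuity:
  A = Q / v = 1.014606 x 10^-8 / 39 = 2.601554 x 10^-10 m^2
Diameter from circular cross-section:
  d = sqrt(4A / pi) * 10^6 (m -> um)
  d = sqrt(4 * 2.601554 x 10^-10 / pi) * 10^6 = 18.2 um

18.2 um


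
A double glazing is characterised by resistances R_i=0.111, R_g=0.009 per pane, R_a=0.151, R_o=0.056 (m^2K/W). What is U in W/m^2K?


Total thermal resistance (series):
  R_total = R_in + R_glass + R_air + R_glass + R_out
  R_total = 0.111 + 0.009 + 0.151 + 0.009 + 0.056 = 0.336 m^2K/W
U-value = 1 / R_total = 1 / 0.336 = 2.976 W/m^2K

2.976 W/m^2K


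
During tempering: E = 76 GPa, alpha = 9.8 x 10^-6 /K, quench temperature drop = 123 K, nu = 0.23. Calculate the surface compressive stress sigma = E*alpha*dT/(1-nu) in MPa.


Tempering stress: sigma = E * alpha * dT / (1 - nu)
  E (MPa) = 76 * 1000 = 76000
  Numerator = 76000 * (9.8 x 10^-6) * 123 = 91.6104
  Denominator = 1 - 0.23 = 0.77
  sigma = 91.6104 / 0.77 = 119.0 MPa

119.0 MPa


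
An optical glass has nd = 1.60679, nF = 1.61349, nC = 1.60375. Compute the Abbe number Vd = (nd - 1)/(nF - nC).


Abbe number formula: Vd = (nd - 1) / (nF - nC)
  nd - 1 = 1.60679 - 1 = 0.60679
  nF - nC = 1.61349 - 1.60375 = 0.00974
  Vd = 0.60679 / 0.00974 = 62.3

62.3


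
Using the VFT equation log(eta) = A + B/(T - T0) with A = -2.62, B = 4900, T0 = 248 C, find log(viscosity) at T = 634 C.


VFT equation: log(eta) = A + B / (T - T0)
  T - T0 = 634 - 248 = 386
  B / (T - T0) = 4900 / 386 = 12.694
  log(eta) = -2.62 + 12.694 = 10.074

10.074


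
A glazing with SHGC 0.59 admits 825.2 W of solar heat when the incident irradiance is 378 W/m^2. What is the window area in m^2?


Rearrange Q = Area * SHGC * Irradiance:
  Area = Q / (SHGC * Irradiance)
  Area = 825.2 / (0.59 * 378) = 3.7 m^2

3.7 m^2


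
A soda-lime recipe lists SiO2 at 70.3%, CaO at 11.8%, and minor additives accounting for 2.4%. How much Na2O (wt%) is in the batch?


Pieces sum to 100%:
  Na2O = 100 - (SiO2 + CaO + others)
  Na2O = 100 - (70.3 + 11.8 + 2.4) = 15.5%

15.5%


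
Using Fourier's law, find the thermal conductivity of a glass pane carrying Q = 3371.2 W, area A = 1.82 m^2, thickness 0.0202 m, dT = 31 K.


Fourier's law rearranged: k = Q * t / (A * dT)
  Numerator = 3371.2 * 0.0202 = 68.09824
  Denominator = 1.82 * 31 = 56.42
  k = 68.09824 / 56.42 = 1.207 W/mK

1.207 W/mK


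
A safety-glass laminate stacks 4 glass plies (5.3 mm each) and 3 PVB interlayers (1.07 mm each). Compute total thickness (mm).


Total thickness = glass contribution + PVB contribution
  Glass: 4 * 5.3 = 21.2 mm
  PVB: 3 * 1.07 = 3.21 mm
  Total = 21.2 + 3.21 = 24.41 mm

24.41 mm


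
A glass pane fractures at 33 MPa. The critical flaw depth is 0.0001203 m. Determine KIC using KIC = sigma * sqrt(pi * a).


Fracture toughness: KIC = sigma * sqrt(pi * a)
  pi * a = pi * 0.0001203 = 0.000377934
  sqrt(pi * a) = 0.019441
  KIC = 33 * 0.019441 = 0.642 MPa*sqrt(m)

0.642 MPa*sqrt(m)


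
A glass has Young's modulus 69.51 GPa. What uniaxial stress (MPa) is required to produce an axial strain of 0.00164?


Rearrange E = sigma / epsilon:
  sigma = E * epsilon
  E (MPa) = 69.51 * 1000 = 69510
  sigma = 69510 * 0.00164 = 114.0 MPa

114.0 MPa


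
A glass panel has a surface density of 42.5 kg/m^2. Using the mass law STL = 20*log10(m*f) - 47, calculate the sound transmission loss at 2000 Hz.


Mass law: STL = 20 * log10(m * f) - 47
  m * f = 42.5 * 2000 = 85000
  log10(85000) = 4.92942
  STL = 20 * 4.92942 - 47 = 98.5884 - 47 = 51.6 dB

51.6 dB


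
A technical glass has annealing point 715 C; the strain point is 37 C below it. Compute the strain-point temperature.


Strain point = annealing point - difference:
  T_strain = 715 - 37 = 678 C

678 C


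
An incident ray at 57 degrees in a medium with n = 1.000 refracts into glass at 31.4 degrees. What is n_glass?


Apply Snell's law: n1 * sin(theta1) = n2 * sin(theta2)
  n2 = n1 * sin(theta1) / sin(theta2)
  sin(57) = 0.838671
  sin(31.4) = 0.52101
  n2 = 1.000 * 0.838671 / 0.52101 = 1.6097

1.6097


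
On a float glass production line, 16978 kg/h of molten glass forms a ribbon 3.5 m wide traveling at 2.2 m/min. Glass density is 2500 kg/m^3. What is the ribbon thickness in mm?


Ribbon cross-section from mass balance:
  Volume rate = throughput / density = 16978 / 2500 = 6.7912 m^3/h
  thickness = volume rate / (speed * 60 * width), i.e.
  thickness = throughput / (60 * speed * width * density) * 1000
  thickness = 16978 / (60 * 2.2 * 3.5 * 2500) * 1000 = 14.7 mm

14.7 mm


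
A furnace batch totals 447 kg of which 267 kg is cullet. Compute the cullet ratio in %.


Cullet ratio = (cullet mass / total batch mass) * 100
  Ratio = 267 / 447 * 100 = 59.73%

59.73%


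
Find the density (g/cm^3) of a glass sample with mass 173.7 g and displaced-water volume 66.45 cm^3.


Use the definition of density:
  rho = mass / volume
  rho = 173.7 / 66.45 = 2.614 g/cm^3

2.614 g/cm^3


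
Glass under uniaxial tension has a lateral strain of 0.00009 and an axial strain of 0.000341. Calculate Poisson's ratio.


Poisson's ratio: nu = lateral strain / axial strain
  nu = 0.00009 / 0.000341 = 0.2639

0.2639


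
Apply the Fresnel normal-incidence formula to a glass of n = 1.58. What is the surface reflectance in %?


Fresnel reflectance at normal incidence:
  R = ((n - 1)/(n + 1))^2
  (n - 1)/(n + 1) = (1.58 - 1)/(1.58 + 1) = 0.224806
  R = 0.224806^2 = 0.0505377
  R(%) = 0.0505377 * 100 = 5.054%

5.054%


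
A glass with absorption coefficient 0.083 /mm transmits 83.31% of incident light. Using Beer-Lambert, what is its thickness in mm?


Rearrange T = exp(-alpha * thickness):
  thickness = -ln(T) / alpha
  T = 83.31/100 = 0.8331
  ln(T) = -0.1826
  -ln(T) = 0.1826
  thickness = 0.1826 / 0.083 = 2.2 mm

2.2 mm


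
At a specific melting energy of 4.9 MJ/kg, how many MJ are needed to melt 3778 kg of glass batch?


Total energy = mass * specific energy
  E = 3778 * 4.9 = 18512.2 MJ

18512.2 MJ


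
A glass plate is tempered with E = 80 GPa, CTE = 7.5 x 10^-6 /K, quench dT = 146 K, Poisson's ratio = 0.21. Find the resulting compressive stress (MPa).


Tempering stress: sigma = E * alpha * dT / (1 - nu)
  E (MPa) = 80 * 1000 = 80000
  Numerator = 80000 * (7.5 x 10^-6) * 146 = 87.6
  Denominator = 1 - 0.21 = 0.79
  sigma = 87.6 / 0.79 = 110.9 MPa

110.9 MPa


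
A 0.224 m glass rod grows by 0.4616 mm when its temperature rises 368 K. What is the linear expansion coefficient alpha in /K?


Rearrange dL = alpha * L0 * dT for alpha:
  alpha = dL / (L0 * dT)
  alpha = (0.4616 / 1000) / (0.224 * 368) = 0.0000056 /K = 5.6 x 10^-6 /K

5.6 x 10^-6 /K


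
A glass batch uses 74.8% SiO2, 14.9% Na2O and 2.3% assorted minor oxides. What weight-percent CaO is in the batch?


Pieces sum to 100%:
  CaO = 100 - (SiO2 + Na2O + others)
  CaO = 100 - (74.8 + 14.9 + 2.3) = 8.0%

8.0%


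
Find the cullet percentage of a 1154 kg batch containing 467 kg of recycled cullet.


Cullet ratio = (cullet mass / total batch mass) * 100
  Ratio = 467 / 1154 * 100 = 40.47%

40.47%


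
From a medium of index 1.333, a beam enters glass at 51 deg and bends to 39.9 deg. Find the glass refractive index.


Apply Snell's law: n1 * sin(theta1) = n2 * sin(theta2)
  n2 = n1 * sin(theta1) / sin(theta2)
  sin(51) = 0.777146
  sin(39.9) = 0.64145
  n2 = 1.333 * 0.777146 / 0.64145 = 1.615

1.615


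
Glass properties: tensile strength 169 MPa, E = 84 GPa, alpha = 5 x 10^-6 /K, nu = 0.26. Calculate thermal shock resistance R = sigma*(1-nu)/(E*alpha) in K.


Thermal shock resistance: R = sigma * (1 - nu) / (E * alpha)
  Numerator = 169 * (1 - 0.26) = 125.06
  Denominator = 84 * 1000 * (5 x 10^-6) = 0.42
  R = 125.06 / 0.42 = 297.8 K

297.8 K
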